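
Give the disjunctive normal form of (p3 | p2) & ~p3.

p2 & ~p3

(p3 | p2) & ~p3
= (p3 & ~p3) | (p2 & ~p3)   — distribute & over |
= p2 & ~p3   — simplify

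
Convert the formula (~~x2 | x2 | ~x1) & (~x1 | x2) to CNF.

x2 | ~x1

(~~x2 | x2 | ~x1) & (~x1 | x2)
≡ (x2 | x2 | ~x1) & (~x1 | x2)
≡ x2 | ~x1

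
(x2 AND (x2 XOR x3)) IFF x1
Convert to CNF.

(x2 AND (x2 XOR x3)) IFF x1
⇔ ((x2 AND (x2 XOR x3)) IMPLIES x1) AND (x1 IMPLIES (x2 AND (x2 XOR x3)))   (eliminate IFF)
⇔ (NOT (x2 AND (x2 XOR x3)) OR x1) AND (x1 IMPLIES (x2 AND (x2 XOR x3)))   (eliminate IMPLIES)
⇔ (NOT (x2 AND (x2 OR x3) AND NOT (x2 AND x3)) OR x1) AND (x1 IMPLIES (x2 AND (x2 XOR x3)))   (expand XOR)
⇔ (NOT (x2 AND (x2 OR x3) AND NOT (x2 AND x3)) OR x1) AND (NOT x1 OR (x2 AND (x2 XOR x3)))   (eliminate IMPLIES)
⇔ (NOT (x2 AND (x2 OR x3) AND NOT (x2 AND x3)) OR x1) AND (NOT x1 OR (x2 AND (x2 OR x3) AND NOT (x2 AND x3)))   (expand XOR)
⇔ (NOT x2 OR NOT (x2 OR x3) OR NOT NOT (x2 AND x3) OR x1) AND (NOT x1 OR (x2 AND (x2 OR x3) AND NOT (x2 AND x3)))   (De Morgan)
⇔ (NOT x2 OR (NOT x2 AND NOT x3) OR NOT NOT (x2 AND x3) OR x1) AND (NOT x1 OR (x2 AND (x2 OR x3) AND NOT (x2 AND x3)))   (De Morgan)
⇔ (NOT x2 OR (NOT x2 AND NOT x3) OR (x2 AND x3) OR x1) AND (NOT x1 OR (x2 AND (x2 OR x3) AND NOT (x2 AND x3)))   (double negation)
⇔ (NOT x2 OR (NOT x2 AND NOT x3) OR (x2 AND x3) OR x1) AND (NOT x1 OR (x2 AND (x2 OR x3) AND (NOT x2 OR NOT x3)))   (De Morgan)
⇔ (NOT x2 OR NOT x2 OR x2 OR x1) AND (NOT x2 OR NOT x2 OR x3 OR x1) AND (NOT x2 OR NOT x3 OR x2 OR x1) AND (NOT x2 OR NOT x3 OR x3 OR x1) AND (NOT x1 OR x2) AND (NOT x1 OR x2 OR x3) AND (NOT x1 OR NOT x2 OR NOT x3)   (distribute OR over AND)
⇔ (NOT x2 OR x3 OR x1) AND (NOT x1 OR x2) AND (NOT x1 OR NOT x2 OR NOT x3)   (simplify)

(NOT x2 OR x3 OR x1) AND (NOT x1 OR x2) AND (NOT x1 OR NOT x2 OR NOT x3)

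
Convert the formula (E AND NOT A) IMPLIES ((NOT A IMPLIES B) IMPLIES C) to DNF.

(E AND NOT A) IMPLIES ((NOT A IMPLIES B) IMPLIES C)
⇔ NOT (E AND NOT A) OR ((NOT A IMPLIES B) IMPLIES C)   — eliminate IMPLIES
⇔ NOT (E AND NOT A) OR NOT (NOT A IMPLIES B) OR C   — eliminate IMPLIES
⇔ NOT (E AND NOT A) OR NOT (NOT NOT A OR B) OR C   — eliminate IMPLIES
⇔ NOT E OR NOT NOT A OR NOT (NOT NOT A OR B) OR C   — De Morgan
⇔ NOT E OR A OR NOT (NOT NOT A OR B) OR C   — double negation
⇔ NOT E OR A OR (NOT NOT NOT A AND NOT B) OR C   — De Morgan
⇔ NOT E OR A OR (NOT A AND NOT B) OR C   — double negation

NOT E OR A OR (NOT A AND NOT B) OR C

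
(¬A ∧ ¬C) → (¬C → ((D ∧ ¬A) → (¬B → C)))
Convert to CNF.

(¬A ∧ ¬C) → (¬C → ((D ∧ ¬A) → (¬B → C)))
= ¬(¬A ∧ ¬C) ∨ (¬C → ((D ∧ ¬A) → (¬B → C)))
= ¬(¬A ∧ ¬C) ∨ ¬¬C ∨ ((D ∧ ¬A) → (¬B → C))
= ¬(¬A ∧ ¬C) ∨ ¬¬C ∨ ¬(D ∧ ¬A) ∨ (¬B → C)
= ¬(¬A ∧ ¬C) ∨ ¬¬C ∨ ¬(D ∧ ¬A) ∨ ¬¬B ∨ C
= ¬¬A ∨ ¬¬C ∨ ¬¬C ∨ ¬(D ∧ ¬A) ∨ ¬¬B ∨ C
= A ∨ ¬¬C ∨ ¬¬C ∨ ¬(D ∧ ¬A) ∨ ¬¬B ∨ C
= A ∨ C ∨ ¬¬C ∨ ¬(D ∧ ¬A) ∨ ¬¬B ∨ C
= A ∨ C ∨ C ∨ ¬(D ∧ ¬A) ∨ ¬¬B ∨ C
= A ∨ C ∨ C ∨ ¬D ∨ ¬¬A ∨ ¬¬B ∨ C
= A ∨ C ∨ C ∨ ¬D ∨ A ∨ ¬¬B ∨ C
= A ∨ C ∨ C ∨ ¬D ∨ A ∨ B ∨ C
= A ∨ C ∨ ¬D ∨ B

A ∨ C ∨ ¬D ∨ B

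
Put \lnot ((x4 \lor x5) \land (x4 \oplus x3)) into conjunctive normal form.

\lnot ((x4 \lor x5) \land (x4 \oplus x3))
⇔ \lnot ((x4 \lor x5) \land (x4 \lor x3) \land \lnot (x4 \land x3))   [expand \oplus]
⇔ \lnot (x4 \lor x5) \lor \lnot (x4 \lor x3) \lor \lnot \lnot (x4 \land x3)   [De Morgan]
⇔ \lnot x4 \land \lnot x5 \lor \lnot (x4 \lor x3) \lor \lnot \lnot (x4 \land x3)   [De Morgan]
⇔ \lnot x4 \land \lnot x5 \lor \lnot x4 \land \lnot x3 \lor \lnot \lnot (x4 \land x3)   [De Morgan]
⇔ \lnot x4 \land \lnot x5 \lor \lnot x4 \land \lnot x3 \lor x4 \land x3   [double negation]
⇔ (\lnot x4 \lor \lnot x4 \lor x4) \land (\lnot x4 \lor \lnot x4 \lor x3) \land (\lnot x4 \lor \lnot x3 \lor x4) \land (\lnot x4 \lor \lnot x3 \lor x3) \land (\lnot x5 \lor \lnot x4 \lor x4) \land (\lnot x5 \lor \lnot x4 \lor x3) \land (\lnot x5 \lor \lnot x3 \lor x4) \land (\lnot x5 \lor \lnot x3 \lor x3)   [distribute \lor over \land]
⇔ (\lnot x4 \lor x3) \land (\lnot x5 \lor \lnot x3 \lor x4)   [simplify]

(\lnot x4 \lor x3) \land (\lnot x5 \lor \lnot x3 \lor x4)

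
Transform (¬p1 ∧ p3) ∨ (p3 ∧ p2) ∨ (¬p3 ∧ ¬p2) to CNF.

(¬p1 ∨ p2 ∨ ¬p3) ∧ (p3 ∨ ¬p2)

(¬p1 ∧ p3) ∨ (p3 ∧ p2) ∨ (¬p3 ∧ ¬p2)
≡ (¬p1 ∨ p3 ∨ ¬p3) ∧ (¬p1 ∨ p3 ∨ ¬p2) ∧ (¬p1 ∨ p2 ∨ ¬p3) ∧ (¬p1 ∨ p2 ∨ ¬p2) ∧ (p3 ∨ p3 ∨ ¬p3) ∧ (p3 ∨ p3 ∨ ¬p2) ∧ (p3 ∨ p2 ∨ ¬p3) ∧ (p3 ∨ p2 ∨ ¬p2)   (distribute ∨ over ∧)
≡ (¬p1 ∨ p2 ∨ ¬p3) ∧ (p3 ∨ ¬p2)   (simplify)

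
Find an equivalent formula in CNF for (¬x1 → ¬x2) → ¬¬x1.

(¬x1 → ¬x2) → ¬¬x1
= ¬(¬x1 → ¬x2) ∨ ¬¬x1   [eliminate →]
= ¬(¬¬x1 ∨ ¬x2) ∨ ¬¬x1   [eliminate →]
= (¬¬¬x1 ∧ ¬¬x2) ∨ ¬¬x1   [De Morgan]
= (¬x1 ∧ ¬¬x2) ∨ ¬¬x1   [double negation]
= (¬x1 ∧ x2) ∨ ¬¬x1   [double negation]
= (¬x1 ∧ x2) ∨ x1   [double negation]
= (¬x1 ∨ x1) ∧ (x2 ∨ x1)   [distribute ∨ over ∧]
= x2 ∨ x1   [simplify]

x2 ∨ x1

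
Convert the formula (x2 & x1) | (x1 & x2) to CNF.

(x2 & x1) | (x1 & x2)
⇔ (x2 | x1) & (x2 | x2) & (x1 | x1) & (x1 | x2)   — distribute | over &
⇔ x2 & x1   — simplify

x2 & x1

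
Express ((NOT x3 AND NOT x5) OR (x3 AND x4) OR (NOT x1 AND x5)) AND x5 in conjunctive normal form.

(NOT x3 OR x4 OR NOT x1) AND (NOT x5 OR x3 OR NOT x1) AND (NOT x5 OR x4 OR NOT x1) AND x5

((NOT x3 AND NOT x5) OR (x3 AND x4) OR (NOT x1 AND x5)) AND x5
⇔ (NOT x3 OR x3 OR NOT x1) AND (NOT x3 OR x3 OR x5) AND (NOT x3 OR x4 OR NOT x1) AND (NOT x3 OR x4 OR x5) AND (NOT x5 OR x3 OR NOT x1) AND (NOT x5 OR x3 OR x5) AND (NOT x5 OR x4 OR NOT x1) AND (NOT x5 OR x4 OR x5) AND x5   [distribute OR over AND]
⇔ (NOT x3 OR x4 OR NOT x1) AND (NOT x5 OR x3 OR NOT x1) AND (NOT x5 OR x4 OR NOT x1) AND x5   [simplify]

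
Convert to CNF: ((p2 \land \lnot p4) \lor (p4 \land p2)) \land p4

p2 \land p4

((p2 \land \lnot p4) \lor (p4 \land p2)) \land p4
⇔ (p2 \lor p4) \land (p2 \lor p2) \land (\lnot p4 \lor p4) \land (\lnot p4 \lor p2) \land p4   [distribute \lor over \land]
⇔ p2 \land p4   [simplify]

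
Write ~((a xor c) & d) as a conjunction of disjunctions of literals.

(~a | c | ~d) & (~c | a | ~d)

~((a xor c) & d)
= ~((a | c) & ~(a & c) & d)   — expand xor
= ~(a | c) | ~~(a & c) | ~d   — De Morgan
= (~a & ~c) | ~~(a & c) | ~d   — De Morgan
= (~a & ~c) | (a & c) | ~d   — double negation
= (~a | a | ~d) & (~a | c | ~d) & (~c | a | ~d) & (~c | c | ~d)   — distribute | over &
= (~a | c | ~d) & (~c | a | ~d)   — simplify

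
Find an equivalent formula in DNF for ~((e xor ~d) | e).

~e & d

~((e xor ~d) | e)
⇔ ~((e & ~~d) | (~e & ~d) | e)   [expand xor]
⇔ ~(e & ~~d) & ~(~e & ~d) & ~e   [De Morgan]
⇔ (~e | ~~~d) & ~(~e & ~d) & ~e   [De Morgan]
⇔ (~e | ~d) & ~(~e & ~d) & ~e   [double negation]
⇔ (~e | ~d) & (~~e | ~~d) & ~e   [De Morgan]
⇔ (~e | ~d) & (e | ~~d) & ~e   [double negation]
⇔ (~e | ~d) & (e | d) & ~e   [double negation]
⇔ (~e & e & ~e) | (~e & d & ~e) | (~d & e & ~e) | (~d & d & ~e)   [distribute & over |]
⇔ ~e & d   [simplify]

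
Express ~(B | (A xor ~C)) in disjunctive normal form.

~(B | (A xor ~C))
⇔ ~(B | (A & ~~C) | (~A & ~C))   — expand xor
⇔ ~B & ~(A & ~~C) & ~(~A & ~C)   — De Morgan
⇔ ~B & (~A | ~~~C) & ~(~A & ~C)   — De Morgan
⇔ ~B & (~A | ~C) & ~(~A & ~C)   — double negation
⇔ ~B & (~A | ~C) & (~~A | ~~C)   — De Morgan
⇔ ~B & (~A | ~C) & (A | ~~C)   — double negation
⇔ ~B & (~A | ~C) & (A | C)   — double negation
⇔ (~B & ~A & A) | (~B & ~A & C) | (~B & ~C & A) | (~B & ~C & C)   — distribute & over |
⇔ (~B & ~A & C) | (~B & ~C & A)   — simplify

(~B & ~A & C) | (~B & ~C & A)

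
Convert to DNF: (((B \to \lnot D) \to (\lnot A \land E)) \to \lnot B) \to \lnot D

(B \land D) \lor (\lnot A \land E \land B) \lor \lnot D

(((B \to \lnot D) \to (\lnot A \land E)) \to \lnot B) \to \lnot D
≡ \lnot (((B \to \lnot D) \to (\lnot A \land E)) \to \lnot B) \lor \lnot D   — eliminate \to
≡ \lnot (\lnot ((B \to \lnot D) \to (\lnot A \land E)) \lor \lnot B) \lor \lnot D   — eliminate \to
≡ \lnot (\lnot (\lnot (B \to \lnot D) \lor (\lnot A \land E)) \lor \lnot B) \lor \lnot D   — eliminate \to
≡ \lnot (\lnot (\lnot (\lnot B \lor \lnot D) \lor (\lnot A \land E)) \lor \lnot B) \lor \lnot D   — eliminate \to
≡ (\lnot \lnot (\lnot (\lnot B \lor \lnot D) \lor (\lnot A \land E)) \land \lnot \lnot B) \lor \lnot D   — De Morgan
≡ ((\lnot (\lnot B \lor \lnot D) \lor (\lnot A \land E)) \land \lnot \lnot B) \lor \lnot D   — double negation
≡ (((\lnot \lnot B \land \lnot \lnot D) \lor (\lnot A \land E)) \land \lnot \lnot B) \lor \lnot D   — De Morgan
≡ (((B \land \lnot \lnot D) \lor (\lnot A \land E)) \land \lnot \lnot B) \lor \lnot D   — double negation
≡ (((B \land D) \lor (\lnot A \land E)) \land \lnot \lnot B) \lor \lnot D   — double negation
≡ (((B \land D) \lor (\lnot A \land E)) \land B) \lor \lnot D   — double negation
≡ (B \land D \land B) \lor (\lnot A \land E \land B) \lor \lnot D   — distribute \land over \lor
≡ (B \land D) \lor (\lnot A \land E \land B) \lor \lnot D   — simplify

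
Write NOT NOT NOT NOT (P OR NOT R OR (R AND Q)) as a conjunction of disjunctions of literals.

NOT NOT NOT NOT (P OR NOT R OR (R AND Q))
≡ NOT NOT (P OR NOT R OR (R AND Q))   [double negation]
≡ P OR NOT R OR (R AND Q)   [double negation]
≡ (P OR NOT R OR R) AND (P OR NOT R OR Q)   [distribute OR over AND]
≡ P OR NOT R OR Q   [simplify]

P OR NOT R OR Q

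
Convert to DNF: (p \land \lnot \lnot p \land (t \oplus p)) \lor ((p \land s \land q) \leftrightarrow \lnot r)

(p \land \lnot t) \lor (\lnot p \land r) \lor (\lnot s \land r) \lor (\lnot q \land r) \lor (\lnot r \land p \land s \land q)

(p \land \lnot \lnot p \land (t \oplus p)) \lor ((p \land s \land q) \leftrightarrow \lnot r)
≡ (p \land \lnot \lnot p \land ((t \land \lnot p) \lor (\lnot t \land p))) \lor ((p \land s \land q) \leftrightarrow \lnot r)   — expand \oplus
≡ (p \land \lnot \lnot p \land ((t \land \lnot p) \lor (\lnot t \land p))) \lor (((p \land s \land q) \to \lnot r) \land (\lnot r \to (p \land s \land q)))   — eliminate \leftrightarrow
≡ (p \land \lnot \lnot p \land ((t \land \lnot p) \lor (\lnot t \land p))) \lor ((\lnot (p \land s \land q) \lor \lnot r) \land (\lnot r \to (p \land s \land q)))   — eliminate \to
≡ (p \land \lnot \lnot p \land ((t \land \lnot p) \lor (\lnot t \land p))) \lor ((\lnot (p \land s \land q) \lor \lnot r) \land (\lnot \lnot r \lor (p \land s \land q)))   — eliminate \to
≡ (p \land p \land ((t \land \lnot p) \lor (\lnot t \land p))) \lor ((\lnot (p \land s \land q) \lor \lnot r) \land (\lnot \lnot r \lor (p \land s \land q)))   — double negation
≡ (p \land p \land ((t \land \lnot p) \lor (\lnot t \land p))) \lor ((\lnot p \lor \lnot s \lor \lnot q \lor \lnot r) \land (\lnot \lnot r \lor (p \land s \land q)))   — De Morgan
≡ (p \land p \land ((t \land \lnot p) \lor (\lnot t \land p))) \lor ((\lnot p \lor \lnot s \lor \lnot q \lor \lnot r) \land (r \lor (p \land s \land q)))   — double negation
≡ (p \land p \land t \land \lnot p) \lor (p \land p \land \lnot t \land p) \lor (\lnot p \land r) \lor (\lnot p \land p \land s \land q) \lor (\lnot s \land r) \lor (\lnot s \land p \land s \land q) \lor (\lnot q \land r) \lor (\lnot q \land p \land s \land q) \lor (\lnot r \land r) \lor (\lnot r \land p \land s \land q)   — distribute \land over \lor
≡ (p \land \lnot t) \lor (\lnot p \land r) \lor (\lnot s \land r) \lor (\lnot q \land r) \lor (\lnot r \land p \land s \land q)   — simplify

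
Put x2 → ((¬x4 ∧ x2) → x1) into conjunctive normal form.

¬x2 ∨ x4 ∨ x1

x2 → ((¬x4 ∧ x2) → x1)
⇔ ¬x2 ∨ ((¬x4 ∧ x2) → x1)   [eliminate →]
⇔ ¬x2 ∨ ¬(¬x4 ∧ x2) ∨ x1   [eliminate →]
⇔ ¬x2 ∨ ¬¬x4 ∨ ¬x2 ∨ x1   [De Morgan]
⇔ ¬x2 ∨ x4 ∨ ¬x2 ∨ x1   [double negation]
⇔ ¬x2 ∨ x4 ∨ x1   [simplify]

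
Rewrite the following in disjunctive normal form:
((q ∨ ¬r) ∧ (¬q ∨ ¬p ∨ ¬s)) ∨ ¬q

((q ∨ ¬r) ∧ (¬q ∨ ¬p ∨ ¬s)) ∨ ¬q
≡ (q ∧ ¬q) ∨ (q ∧ ¬p) ∨ (q ∧ ¬s) ∨ (¬r ∧ ¬q) ∨ (¬r ∧ ¬p) ∨ (¬r ∧ ¬s) ∨ ¬q   — distribute ∧ over ∨
≡ (q ∧ ¬p) ∨ (q ∧ ¬s) ∨ (¬r ∧ ¬p) ∨ (¬r ∧ ¬s) ∨ ¬q   — simplify

(q ∧ ¬p) ∨ (q ∧ ¬s) ∨ (¬r ∧ ¬p) ∨ (¬r ∧ ¬s) ∨ ¬q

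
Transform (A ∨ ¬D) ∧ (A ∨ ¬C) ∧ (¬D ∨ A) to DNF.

A ∨ (¬D ∧ ¬C)

(A ∨ ¬D) ∧ (A ∨ ¬C) ∧ (¬D ∨ A)
≡ (A ∧ A ∧ ¬D) ∨ (A ∧ A ∧ A) ∨ (A ∧ ¬C ∧ ¬D) ∨ (A ∧ ¬C ∧ A) ∨ (¬D ∧ A ∧ ¬D) ∨ (¬D ∧ A ∧ A) ∨ (¬D ∧ ¬C ∧ ¬D) ∨ (¬D ∧ ¬C ∧ A)   — distribute ∧ over ∨
≡ A ∨ (¬D ∧ ¬C)   — simplify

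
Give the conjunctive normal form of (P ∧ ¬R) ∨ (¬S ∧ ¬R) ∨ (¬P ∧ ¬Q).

(P ∨ ¬S ∨ ¬Q) ∧ (¬R ∨ ¬P) ∧ (¬R ∨ ¬Q)

(P ∧ ¬R) ∨ (¬S ∧ ¬R) ∨ (¬P ∧ ¬Q)
≡ (P ∨ ¬S ∨ ¬P) ∧ (P ∨ ¬S ∨ ¬Q) ∧ (P ∨ ¬R ∨ ¬P) ∧ (P ∨ ¬R ∨ ¬Q) ∧ (¬R ∨ ¬S ∨ ¬P) ∧ (¬R ∨ ¬S ∨ ¬Q) ∧ (¬R ∨ ¬R ∨ ¬P) ∧ (¬R ∨ ¬R ∨ ¬Q)
≡ (P ∨ ¬S ∨ ¬Q) ∧ (¬R ∨ ¬P) ∧ (¬R ∨ ¬Q)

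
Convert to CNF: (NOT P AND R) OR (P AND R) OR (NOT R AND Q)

R OR Q

(NOT P AND R) OR (P AND R) OR (NOT R AND Q)
≡ (NOT P OR P OR NOT R) AND (NOT P OR P OR Q) AND (NOT P OR R OR NOT R) AND (NOT P OR R OR Q) AND (R OR P OR NOT R) AND (R OR P OR Q) AND (R OR R OR NOT R) AND (R OR R OR Q)   (distribute OR over AND)
≡ R OR Q   (simplify)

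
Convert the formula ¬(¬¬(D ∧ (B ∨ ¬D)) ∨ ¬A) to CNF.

(¬D ∨ ¬B) ∧ A

¬(¬¬(D ∧ (B ∨ ¬D)) ∨ ¬A)
⇔ ¬¬¬(D ∧ (B ∨ ¬D)) ∧ ¬¬A   — De Morgan
⇔ ¬(D ∧ (B ∨ ¬D)) ∧ ¬¬A   — double negation
⇔ (¬D ∨ ¬(B ∨ ¬D)) ∧ ¬¬A   — De Morgan
⇔ (¬D ∨ (¬B ∧ ¬¬D)) ∧ ¬¬A   — De Morgan
⇔ (¬D ∨ (¬B ∧ D)) ∧ ¬¬A   — double negation
⇔ (¬D ∨ (¬B ∧ D)) ∧ A   — double negation
⇔ (¬D ∨ ¬B) ∧ (¬D ∨ D) ∧ A   — distribute ∨ over ∧
⇔ (¬D ∨ ¬B) ∧ A   — simplify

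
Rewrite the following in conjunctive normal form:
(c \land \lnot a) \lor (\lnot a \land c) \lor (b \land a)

(c \land \lnot a) \lor (\lnot a \land c) \lor (b \land a)
≡ (c \lor \lnot a \lor b) \land (c \lor \lnot a \lor a) \land (c \lor c \lor b) \land (c \lor c \lor a) \land (\lnot a \lor \lnot a \lor b) \land (\lnot a \lor \lnot a \lor a) \land (\lnot a \lor c \lor b) \land (\lnot a \lor c \lor a)
≡ (c \lor b) \land (c \lor a) \land (\lnot a \lor b)

(c \lor b) \land (c \lor a) \land (\lnot a \lor b)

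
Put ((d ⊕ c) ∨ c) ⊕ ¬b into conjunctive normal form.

(d ∨ c ∨ ¬b) ∧ (¬d ∨ c ∨ b) ∧ (¬c ∨ b)

((d ⊕ c) ∨ c) ⊕ ¬b
⇔ ((d ⊕ c) ∨ c ∨ ¬b) ∧ ¬(((d ⊕ c) ∨ c) ∧ ¬b)   (expand ⊕)
⇔ (((d ∨ c) ∧ ¬(d ∧ c)) ∨ c ∨ ¬b) ∧ ¬(((d ⊕ c) ∨ c) ∧ ¬b)   (expand ⊕)
⇔ (((d ∨ c) ∧ ¬(d ∧ c)) ∨ c ∨ ¬b) ∧ ¬((((d ∨ c) ∧ ¬(d ∧ c)) ∨ c) ∧ ¬b)   (expand ⊕)
⇔ (((d ∨ c) ∧ (¬d ∨ ¬c)) ∨ c ∨ ¬b) ∧ ¬((((d ∨ c) ∧ ¬(d ∧ c)) ∨ c) ∧ ¬b)   (De Morgan)
⇔ (((d ∨ c) ∧ (¬d ∨ ¬c)) ∨ c ∨ ¬b) ∧ (¬(((d ∨ c) ∧ ¬(d ∧ c)) ∨ c) ∨ ¬¬b)   (De Morgan)
⇔ (((d ∨ c) ∧ (¬d ∨ ¬c)) ∨ c ∨ ¬b) ∧ ((¬((d ∨ c) ∧ ¬(d ∧ c)) ∧ ¬c) ∨ ¬¬b)   (De Morgan)
⇔ (((d ∨ c) ∧ (¬d ∨ ¬c)) ∨ c ∨ ¬b) ∧ (((¬(d ∨ c) ∨ ¬¬(d ∧ c)) ∧ ¬c) ∨ ¬¬b)   (De Morgan)
⇔ (((d ∨ c) ∧ (¬d ∨ ¬c)) ∨ c ∨ ¬b) ∧ ((((¬d ∧ ¬c) ∨ ¬¬(d ∧ c)) ∧ ¬c) ∨ ¬¬b)   (De Morgan)
⇔ (((d ∨ c) ∧ (¬d ∨ ¬c)) ∨ c ∨ ¬b) ∧ ((((¬d ∧ ¬c) ∨ (d ∧ c)) ∧ ¬c) ∨ ¬¬b)   (double negation)
⇔ (((d ∨ c) ∧ (¬d ∨ ¬c)) ∨ c ∨ ¬b) ∧ ((((¬d ∧ ¬c) ∨ (d ∧ c)) ∧ ¬c) ∨ b)   (double negation)
⇔ (d ∨ c ∨ c ∨ ¬b) ∧ (¬d ∨ ¬c ∨ c ∨ ¬b) ∧ (¬d ∨ d ∨ b) ∧ (¬d ∨ c ∨ b) ∧ (¬c ∨ d ∨ b) ∧ (¬c ∨ c ∨ b) ∧ (¬c ∨ b)   (distribute ∨ over ∧)
⇔ (d ∨ c ∨ ¬b) ∧ (¬d ∨ c ∨ b) ∧ (¬c ∨ b)   (simplify)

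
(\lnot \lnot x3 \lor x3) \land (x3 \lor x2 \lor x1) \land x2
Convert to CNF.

(\lnot \lnot x3 \lor x3) \land (x3 \lor x2 \lor x1) \land x2
= (x3 \lor x3) \land (x3 \lor x2 \lor x1) \land x2   [double negation]
= x3 \land x2   [simplify]

x3 \land x2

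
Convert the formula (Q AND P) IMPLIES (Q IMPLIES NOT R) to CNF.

(Q AND P) IMPLIES (Q IMPLIES NOT R)
≡ NOT (Q AND P) OR (Q IMPLIES NOT R)   [eliminate IMPLIES]
≡ NOT (Q AND P) OR NOT Q OR NOT R   [eliminate IMPLIES]
≡ NOT Q OR NOT P OR NOT Q OR NOT R   [De Morgan]
≡ NOT Q OR NOT P OR NOT R   [simplify]

NOT Q OR NOT P OR NOT R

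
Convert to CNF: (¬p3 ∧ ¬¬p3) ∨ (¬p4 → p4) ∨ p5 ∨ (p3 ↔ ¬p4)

p3 ∨ p4 ∨ p5

(¬p3 ∧ ¬¬p3) ∨ (¬p4 → p4) ∨ p5 ∨ (p3 ↔ ¬p4)
⇔ (¬p3 ∧ ¬¬p3) ∨ ¬¬p4 ∨ p4 ∨ p5 ∨ (p3 ↔ ¬p4)   [eliminate →]
⇔ (¬p3 ∧ ¬¬p3) ∨ ¬¬p4 ∨ p4 ∨ p5 ∨ ((p3 → ¬p4) ∧ (¬p4 → p3))   [eliminate ↔]
⇔ (¬p3 ∧ ¬¬p3) ∨ ¬¬p4 ∨ p4 ∨ p5 ∨ ((¬p3 ∨ ¬p4) ∧ (¬p4 → p3))   [eliminate →]
⇔ (¬p3 ∧ ¬¬p3) ∨ ¬¬p4 ∨ p4 ∨ p5 ∨ ((¬p3 ∨ ¬p4) ∧ (¬¬p4 ∨ p3))   [eliminate →]
⇔ (¬p3 ∧ p3) ∨ ¬¬p4 ∨ p4 ∨ p5 ∨ ((¬p3 ∨ ¬p4) ∧ (¬¬p4 ∨ p3))   [double negation]
⇔ (¬p3 ∧ p3) ∨ p4 ∨ p4 ∨ p5 ∨ ((¬p3 ∨ ¬p4) ∧ (¬¬p4 ∨ p3))   [double negation]
⇔ (¬p3 ∧ p3) ∨ p4 ∨ p4 ∨ p5 ∨ ((¬p3 ∨ ¬p4) ∧ (p4 ∨ p3))   [double negation]
⇔ (¬p3 ∨ p4 ∨ p4 ∨ p5 ∨ ¬p3 ∨ ¬p4) ∧ (¬p3 ∨ p4 ∨ p4 ∨ p5 ∨ p4 ∨ p3) ∧ (p3 ∨ p4 ∨ p4 ∨ p5 ∨ ¬p3 ∨ ¬p4) ∧ (p3 ∨ p4 ∨ p4 ∨ p5 ∨ p4 ∨ p3)   [distribute ∨ over ∧]
⇔ p3 ∨ p4 ∨ p5   [simplify]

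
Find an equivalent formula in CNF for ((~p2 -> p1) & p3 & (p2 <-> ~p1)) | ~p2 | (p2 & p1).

p3 | ~p2 | p1

((~p2 -> p1) & p3 & (p2 <-> ~p1)) | ~p2 | (p2 & p1)
⇔ ((~~p2 | p1) & p3 & (p2 <-> ~p1)) | ~p2 | (p2 & p1)   (eliminate ->)
⇔ ((~~p2 | p1) & p3 & (p2 -> ~p1) & (~p1 -> p2)) | ~p2 | (p2 & p1)   (eliminate <->)
⇔ ((~~p2 | p1) & p3 & (~p2 | ~p1) & (~p1 -> p2)) | ~p2 | (p2 & p1)   (eliminate ->)
⇔ ((~~p2 | p1) & p3 & (~p2 | ~p1) & (~~p1 | p2)) | ~p2 | (p2 & p1)   (eliminate ->)
⇔ ((p2 | p1) & p3 & (~p2 | ~p1) & (~~p1 | p2)) | ~p2 | (p2 & p1)   (double negation)
⇔ ((p2 | p1) & p3 & (~p2 | ~p1) & (p1 | p2)) | ~p2 | (p2 & p1)   (double negation)
⇔ (p2 | p1 | ~p2 | p2) & (p2 | p1 | ~p2 | p1) & (p3 | ~p2 | p2) & (p3 | ~p2 | p1) & (~p2 | ~p1 | ~p2 | p2) & (~p2 | ~p1 | ~p2 | p1) & (p1 | p2 | ~p2 | p2) & (p1 | p2 | ~p2 | p1)   (distribute | over &)
⇔ p3 | ~p2 | p1   (simplify)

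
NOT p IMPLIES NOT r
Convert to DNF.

NOT p IMPLIES NOT r
≡ NOT NOT p OR NOT r   — eliminate IMPLIES
≡ p OR NOT r   — double negation

p OR NOT r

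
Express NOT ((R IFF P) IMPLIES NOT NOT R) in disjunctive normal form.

NOT R AND NOT P

NOT ((R IFF P) IMPLIES NOT NOT R)
⇔ NOT (NOT (R IFF P) OR NOT NOT R)   — eliminate IMPLIES
⇔ NOT (NOT ((R IMPLIES P) AND (P IMPLIES R)) OR NOT NOT R)   — eliminate IFF
⇔ NOT (NOT ((NOT R OR P) AND (P IMPLIES R)) OR NOT NOT R)   — eliminate IMPLIES
⇔ NOT (NOT ((NOT R OR P) AND (NOT P OR R)) OR NOT NOT R)   — eliminate IMPLIES
⇔ NOT NOT ((NOT R OR P) AND (NOT P OR R)) AND NOT NOT NOT R   — De Morgan
⇔ (NOT R OR P) AND (NOT P OR R) AND NOT NOT NOT R   — double negation
⇔ (NOT R OR P) AND (NOT P OR R) AND NOT R   — double negation
⇔ (NOT R AND NOT P AND NOT R) OR (NOT R AND R AND NOT R) OR (P AND NOT P AND NOT R) OR (P AND R AND NOT R)   — distribute AND over OR
⇔ NOT R AND NOT P   — simplify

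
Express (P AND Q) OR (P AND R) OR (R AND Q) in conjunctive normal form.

(P OR R) AND (P OR Q) AND (Q OR R)

(P AND Q) OR (P AND R) OR (R AND Q)
≡ (P OR P OR R) AND (P OR P OR Q) AND (P OR R OR R) AND (P OR R OR Q) AND (Q OR P OR R) AND (Q OR P OR Q) AND (Q OR R OR R) AND (Q OR R OR Q)   [distribute OR over AND]
≡ (P OR R) AND (P OR Q) AND (Q OR R)   [simplify]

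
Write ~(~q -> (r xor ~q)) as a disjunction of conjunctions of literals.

~q & r

~(~q -> (r xor ~q))
⇔ ~(~~q | (r xor ~q))   (eliminate ->)
⇔ ~(~~q | (r & ~~q) | (~r & ~q))   (expand xor)
⇔ ~~~q & ~(r & ~~q) & ~(~r & ~q)   (De Morgan)
⇔ ~q & ~(r & ~~q) & ~(~r & ~q)   (double negation)
⇔ ~q & (~r | ~~~q) & ~(~r & ~q)   (De Morgan)
⇔ ~q & (~r | ~q) & ~(~r & ~q)   (double negation)
⇔ ~q & (~r | ~q) & (~~r | ~~q)   (De Morgan)
⇔ ~q & (~r | ~q) & (r | ~~q)   (double negation)
⇔ ~q & (~r | ~q) & (r | q)   (double negation)
⇔ (~q & ~r & r) | (~q & ~r & q) | (~q & ~q & r) | (~q & ~q & q)   (distribute & over |)
⇔ ~q & r   (simplify)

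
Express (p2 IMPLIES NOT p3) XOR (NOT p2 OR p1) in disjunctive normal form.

(p2 IMPLIES NOT p3) XOR (NOT p2 OR p1)
≡ ((p2 IMPLIES NOT p3) AND NOT (NOT p2 OR p1)) OR (NOT (p2 IMPLIES NOT p3) AND (NOT p2 OR p1))   [expand XOR]
≡ ((NOT p2 OR NOT p3) AND NOT (NOT p2 OR p1)) OR (NOT (p2 IMPLIES NOT p3) AND (NOT p2 OR p1))   [eliminate IMPLIES]
≡ ((NOT p2 OR NOT p3) AND NOT (NOT p2 OR p1)) OR (NOT (NOT p2 OR NOT p3) AND (NOT p2 OR p1))   [eliminate IMPLIES]
≡ ((NOT p2 OR NOT p3) AND NOT NOT p2 AND NOT p1) OR (NOT (NOT p2 OR NOT p3) AND (NOT p2 OR p1))   [De Morgan]
≡ ((NOT p2 OR NOT p3) AND p2 AND NOT p1) OR (NOT (NOT p2 OR NOT p3) AND (NOT p2 OR p1))   [double negation]
≡ ((NOT p2 OR NOT p3) AND p2 AND NOT p1) OR (NOT NOT p2 AND NOT NOT p3 AND (NOT p2 OR p1))   [De Morgan]
≡ ((NOT p2 OR NOT p3) AND p2 AND NOT p1) OR (p2 AND NOT NOT p3 AND (NOT p2 OR p1))   [double negation]
≡ ((NOT p2 OR NOT p3) AND p2 AND NOT p1) OR (p2 AND p3 AND (NOT p2 OR p1))   [double negation]
≡ (NOT p2 AND p2 AND NOT p1) OR (NOT p3 AND p2 AND NOT p1) OR (p2 AND p3 AND NOT p2) OR (p2 AND p3 AND p1)   [distribute AND over OR]
≡ (NOT p3 AND p2 AND NOT p1) OR (p2 AND p3 AND p1)   [simplify]

(NOT p3 AND p2 AND NOT p1) OR (p2 AND p3 AND p1)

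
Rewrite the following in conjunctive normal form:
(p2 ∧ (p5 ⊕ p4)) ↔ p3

(¬p2 ∨ ¬p5 ∨ p4 ∨ p3) ∧ (¬p2 ∨ ¬p4 ∨ p5 ∨ p3) ∧ (¬p3 ∨ p2) ∧ (¬p3 ∨ p5 ∨ p4) ∧ (¬p3 ∨ ¬p5 ∨ ¬p4)

(p2 ∧ (p5 ⊕ p4)) ↔ p3
= ((p2 ∧ (p5 ⊕ p4)) → p3) ∧ (p3 → (p2 ∧ (p5 ⊕ p4)))   (eliminate ↔)
= (¬(p2 ∧ (p5 ⊕ p4)) ∨ p3) ∧ (p3 → (p2 ∧ (p5 ⊕ p4)))   (eliminate →)
= (¬(p2 ∧ (p5 ∨ p4) ∧ ¬(p5 ∧ p4)) ∨ p3) ∧ (p3 → (p2 ∧ (p5 ⊕ p4)))   (expand ⊕)
= (¬(p2 ∧ (p5 ∨ p4) ∧ ¬(p5 ∧ p4)) ∨ p3) ∧ (¬p3 ∨ (p2 ∧ (p5 ⊕ p4)))   (eliminate →)
= (¬(p2 ∧ (p5 ∨ p4) ∧ ¬(p5 ∧ p4)) ∨ p3) ∧ (¬p3 ∨ (p2 ∧ (p5 ∨ p4) ∧ ¬(p5 ∧ p4)))   (expand ⊕)
= (¬p2 ∨ ¬(p5 ∨ p4) ∨ ¬¬(p5 ∧ p4) ∨ p3) ∧ (¬p3 ∨ (p2 ∧ (p5 ∨ p4) ∧ ¬(p5 ∧ p4)))   (De Morgan)
= (¬p2 ∨ (¬p5 ∧ ¬p4) ∨ ¬¬(p5 ∧ p4) ∨ p3) ∧ (¬p3 ∨ (p2 ∧ (p5 ∨ p4) ∧ ¬(p5 ∧ p4)))   (De Morgan)
= (¬p2 ∨ (¬p5 ∧ ¬p4) ∨ (p5 ∧ p4) ∨ p3) ∧ (¬p3 ∨ (p2 ∧ (p5 ∨ p4) ∧ ¬(p5 ∧ p4)))   (double negation)
= (¬p2 ∨ (¬p5 ∧ ¬p4) ∨ (p5 ∧ p4) ∨ p3) ∧ (¬p3 ∨ (p2 ∧ (p5 ∨ p4) ∧ (¬p5 ∨ ¬p4)))   (De Morgan)
= (¬p2 ∨ ¬p5 ∨ p5 ∨ p3) ∧ (¬p2 ∨ ¬p5 ∨ p4 ∨ p3) ∧ (¬p2 ∨ ¬p4 ∨ p5 ∨ p3) ∧ (¬p2 ∨ ¬p4 ∨ p4 ∨ p3) ∧ (¬p3 ∨ p2) ∧ (¬p3 ∨ p5 ∨ p4) ∧ (¬p3 ∨ ¬p5 ∨ ¬p4)   (distribute ∨ over ∧)
= (¬p2 ∨ ¬p5 ∨ p4 ∨ p3) ∧ (¬p2 ∨ ¬p4 ∨ p5 ∨ p3) ∧ (¬p3 ∨ p2) ∧ (¬p3 ∨ p5 ∨ p4) ∧ (¬p3 ∨ ¬p5 ∨ ¬p4)   (simplify)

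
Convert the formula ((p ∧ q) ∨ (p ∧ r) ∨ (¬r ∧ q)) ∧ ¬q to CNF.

((p ∧ q) ∨ (p ∧ r) ∨ (¬r ∧ q)) ∧ ¬q
⇔ (p ∨ p ∨ ¬r) ∧ (p ∨ p ∨ q) ∧ (p ∨ r ∨ ¬r) ∧ (p ∨ r ∨ q) ∧ (q ∨ p ∨ ¬r) ∧ (q ∨ p ∨ q) ∧ (q ∨ r ∨ ¬r) ∧ (q ∨ r ∨ q) ∧ ¬q   [distribute ∨ over ∧]
⇔ (p ∨ ¬r) ∧ (p ∨ q) ∧ (q ∨ r) ∧ ¬q   [simplify]

(p ∨ ¬r) ∧ (p ∨ q) ∧ (q ∨ r) ∧ ¬q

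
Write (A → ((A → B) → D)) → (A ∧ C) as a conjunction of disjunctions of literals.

A ∧ (¬A ∨ B ∨ C) ∧ (¬D ∨ C)

(A → ((A → B) → D)) → (A ∧ C)
= ¬(A → ((A → B) → D)) ∨ (A ∧ C)   (eliminate →)
= ¬(¬A ∨ ((A → B) → D)) ∨ (A ∧ C)   (eliminate →)
= ¬(¬A ∨ ¬(A → B) ∨ D) ∨ (A ∧ C)   (eliminate →)
= ¬(¬A ∨ ¬(¬A ∨ B) ∨ D) ∨ (A ∧ C)   (eliminate →)
= (¬¬A ∧ ¬¬(¬A ∨ B) ∧ ¬D) ∨ (A ∧ C)   (De Morgan)
= (A ∧ ¬¬(¬A ∨ B) ∧ ¬D) ∨ (A ∧ C)   (double negation)
= (A ∧ (¬A ∨ B) ∧ ¬D) ∨ (A ∧ C)   (double negation)
= (A ∨ A) ∧ (A ∨ C) ∧ (¬A ∨ B ∨ A) ∧ (¬A ∨ B ∨ C) ∧ (¬D ∨ A) ∧ (¬D ∨ C)   (distribute ∨ over ∧)
= A ∧ (¬A ∨ B ∨ C) ∧ (¬D ∨ C)   (simplify)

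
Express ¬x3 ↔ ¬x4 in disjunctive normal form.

¬x3 ↔ ¬x4
≡ (¬x3 → ¬x4) ∧ (¬x4 → ¬x3)
≡ (¬¬x3 ∨ ¬x4) ∧ (¬x4 → ¬x3)
≡ (¬¬x3 ∨ ¬x4) ∧ (¬¬x4 ∨ ¬x3)
≡ (x3 ∨ ¬x4) ∧ (¬¬x4 ∨ ¬x3)
≡ (x3 ∨ ¬x4) ∧ (x4 ∨ ¬x3)
≡ (x3 ∧ x4) ∨ (x3 ∧ ¬x3) ∨ (¬x4 ∧ x4) ∨ (¬x4 ∧ ¬x3)
≡ (x3 ∧ x4) ∨ (¬x4 ∧ ¬x3)

(x3 ∧ x4) ∨ (¬x4 ∧ ¬x3)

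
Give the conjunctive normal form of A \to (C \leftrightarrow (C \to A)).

\lnot A \lor C

A \to (C \leftrightarrow (C \to A))
⇔ \lnot A \lor (C \leftrightarrow (C \to A))   [eliminate \to]
⇔ \lnot A \lor ((C \to (C \to A)) \land ((C \to A) \to C))   [eliminate \leftrightarrow]
⇔ \lnot A \lor ((\lnot C \lor (C \to A)) \land ((C \to A) \to C))   [eliminate \to]
⇔ \lnot A \lor ((\lnot C \lor \lnot C \lor A) \land ((C \to A) \to C))   [eliminate \to]
⇔ \lnot A \lor ((\lnot C \lor \lnot C \lor A) \land (\lnot (C \to A) \lor C))   [eliminate \to]
⇔ \lnot A \lor ((\lnot C \lor \lnot C \lor A) \land (\lnot (\lnot C \lor A) \lor C))   [eliminate \to]
⇔ \lnot A \lor ((\lnot C \lor \lnot C \lor A) \land ((\lnot \lnot C \land \lnot A) \lor C))   [De Morgan]
⇔ \lnot A \lor ((\lnot C \lor \lnot C \lor A) \land ((C \land \lnot A) \lor C))   [double negation]
⇔ (\lnot A \lor \lnot C \lor \lnot C \lor A) \land (\lnot A \lor C \lor C) \land (\lnot A \lor \lnot A \lor C)   [distribute \lor over \land]
⇔ \lnot A \lor C   [simplify]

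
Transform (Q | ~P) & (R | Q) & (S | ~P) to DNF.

(Q & S) | (Q & ~P) | (~P & R)

(Q | ~P) & (R | Q) & (S | ~P)
= (Q & R & S) | (Q & R & ~P) | (Q & Q & S) | (Q & Q & ~P) | (~P & R & S) | (~P & R & ~P) | (~P & Q & S) | (~P & Q & ~P)   — distribute & over |
= (Q & S) | (Q & ~P) | (~P & R)   — simplify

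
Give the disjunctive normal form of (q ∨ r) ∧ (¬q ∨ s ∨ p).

(q ∨ r) ∧ (¬q ∨ s ∨ p)
⇔ (q ∧ ¬q) ∨ (q ∧ s) ∨ (q ∧ p) ∨ (r ∧ ¬q) ∨ (r ∧ s) ∨ (r ∧ p)   [distribute ∧ over ∨]
⇔ (q ∧ s) ∨ (q ∧ p) ∨ (r ∧ ¬q) ∨ (r ∧ s) ∨ (r ∧ p)   [simplify]

(q ∧ s) ∨ (q ∧ p) ∨ (r ∧ ¬q) ∨ (r ∧ s) ∨ (r ∧ p)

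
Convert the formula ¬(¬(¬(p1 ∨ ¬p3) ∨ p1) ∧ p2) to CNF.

¬(¬(¬(p1 ∨ ¬p3) ∨ p1) ∧ p2)
= ¬¬(¬(p1 ∨ ¬p3) ∨ p1) ∨ ¬p2   [De Morgan]
= ¬(p1 ∨ ¬p3) ∨ p1 ∨ ¬p2   [double negation]
= (¬p1 ∧ ¬¬p3) ∨ p1 ∨ ¬p2   [De Morgan]
= (¬p1 ∧ p3) ∨ p1 ∨ ¬p2   [double negation]
= (¬p1 ∨ p1 ∨ ¬p2) ∧ (p3 ∨ p1 ∨ ¬p2)   [distribute ∨ over ∧]
= p3 ∨ p1 ∨ ¬p2   [simplify]

p3 ∨ p1 ∨ ¬p2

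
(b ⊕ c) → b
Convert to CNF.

(b ⊕ c) → b
≡ ¬(b ⊕ c) ∨ b   [eliminate →]
≡ ¬((b ∨ c) ∧ ¬(b ∧ c)) ∨ b   [expand ⊕]
≡ ¬(b ∨ c) ∨ ¬¬(b ∧ c) ∨ b   [De Morgan]
≡ (¬b ∧ ¬c) ∨ ¬¬(b ∧ c) ∨ b   [De Morgan]
≡ (¬b ∧ ¬c) ∨ (b ∧ c) ∨ b   [double negation]
≡ (¬b ∨ b ∨ b) ∧ (¬b ∨ c ∨ b) ∧ (¬c ∨ b ∨ b) ∧ (¬c ∨ c ∨ b)   [distribute ∨ over ∧]
≡ ¬c ∨ b   [simplify]

¬c ∨ b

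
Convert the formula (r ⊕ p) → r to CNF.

(r ⊕ p) → r
⇔ ¬(r ⊕ p) ∨ r   [eliminate →]
⇔ ¬((r ∨ p) ∧ ¬(r ∧ p)) ∨ r   [expand ⊕]
⇔ ¬(r ∨ p) ∨ ¬¬(r ∧ p) ∨ r   [De Morgan]
⇔ (¬r ∧ ¬p) ∨ ¬¬(r ∧ p) ∨ r   [De Morgan]
⇔ (¬r ∧ ¬p) ∨ (r ∧ p) ∨ r   [double negation]
⇔ (¬r ∨ r ∨ r) ∧ (¬r ∨ p ∨ r) ∧ (¬p ∨ r ∨ r) ∧ (¬p ∨ p ∨ r)   [distribute ∨ over ∧]
⇔ ¬p ∨ r   [simplify]

¬p ∨ r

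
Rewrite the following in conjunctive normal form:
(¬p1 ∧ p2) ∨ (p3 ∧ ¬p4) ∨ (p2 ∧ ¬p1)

(¬p1 ∧ p2) ∨ (p3 ∧ ¬p4) ∨ (p2 ∧ ¬p1)
= (¬p1 ∨ p3 ∨ p2) ∧ (¬p1 ∨ p3 ∨ ¬p1) ∧ (¬p1 ∨ ¬p4 ∨ p2) ∧ (¬p1 ∨ ¬p4 ∨ ¬p1) ∧ (p2 ∨ p3 ∨ p2) ∧ (p2 ∨ p3 ∨ ¬p1) ∧ (p2 ∨ ¬p4 ∨ p2) ∧ (p2 ∨ ¬p4 ∨ ¬p1)   [distribute ∨ over ∧]
= (¬p1 ∨ p3) ∧ (¬p1 ∨ ¬p4) ∧ (p2 ∨ p3) ∧ (p2 ∨ ¬p4)   [simplify]

(¬p1 ∨ p3) ∧ (¬p1 ∨ ¬p4) ∧ (p2 ∨ p3) ∧ (p2 ∨ ¬p4)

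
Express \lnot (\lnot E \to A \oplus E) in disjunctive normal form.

\lnot (\lnot E \to A \oplus E)
⇔ \lnot (\lnot \lnot E \lor (A \oplus E))   — eliminate \to
⇔ \lnot (\lnot \lnot E \lor A \land \lnot E \lor \lnot A \land E)   — expand \oplus
⇔ \lnot \lnot \lnot E \land \lnot (A \land \lnot E) \land \lnot (\lnot A \land E)   — De Morgan
⇔ \lnot E \land \lnot (A \land \lnot E) \land \lnot (\lnot A \land E)   — double negation
⇔ \lnot E \land (\lnot A \lor \lnot \lnot E) \land \lnot (\lnot A \land E)   — De Morgan
⇔ \lnot E \land (\lnot A \lor E) \land \lnot (\lnot A \land E)   — double negation
⇔ \lnot E \land (\lnot A \lor E) \land (\lnot \lnot A \lor \lnot E)   — De Morgan
⇔ \lnot E \land (\lnot A \lor E) \land (A \lor \lnot E)   — double negation
⇔ \lnot E \land \lnot A \land A \lor \lnot E \land \lnot A \land \lnot E \lor \lnot E \land E \land A \lor \lnot E \land E \land \lnot E   — distribute \land over \lor
⇔ \lnot E \land \lnot A   — simplify

\lnot E \land \lnot A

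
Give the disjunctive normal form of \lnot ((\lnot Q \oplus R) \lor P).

(Q \land \lnot R \land \lnot P) \lor (R \land \lnot Q \land \lnot P)

\lnot ((\lnot Q \oplus R) \lor P)
⇔ \lnot ((\lnot Q \land \lnot R) \lor (\lnot \lnot Q \land R) \lor P)   [expand \oplus]
⇔ \lnot (\lnot Q \land \lnot R) \land \lnot (\lnot \lnot Q \land R) \land \lnot P   [De Morgan]
⇔ (\lnot \lnot Q \lor \lnot \lnot R) \land \lnot (\lnot \lnot Q \land R) \land \lnot P   [De Morgan]
⇔ (Q \lor \lnot \lnot R) \land \lnot (\lnot \lnot Q \land R) \land \lnot P   [double negation]
⇔ (Q \lor R) \land \lnot (\lnot \lnot Q \land R) \land \lnot P   [double negation]
⇔ (Q \lor R) \land (\lnot \lnot \lnot Q \lor \lnot R) \land \lnot P   [De Morgan]
⇔ (Q \lor R) \land (\lnot Q \lor \lnot R) \land \lnot P   [double negation]
⇔ (Q \land \lnot Q \land \lnot P) \lor (Q \land \lnot R \land \lnot P) \lor (R \land \lnot Q \land \lnot P) \lor (R \land \lnot R \land \lnot P)   [distribute \land over \lor]
⇔ (Q \land \lnot R \land \lnot P) \lor (R \land \lnot Q \land \lnot P)   [simplify]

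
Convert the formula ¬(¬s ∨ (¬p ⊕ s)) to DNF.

¬(¬s ∨ (¬p ⊕ s))
≡ ¬(¬s ∨ (¬p ∧ ¬s) ∨ (¬¬p ∧ s))   — expand ⊕
≡ ¬¬s ∧ ¬(¬p ∧ ¬s) ∧ ¬(¬¬p ∧ s)   — De Morgan
≡ s ∧ ¬(¬p ∧ ¬s) ∧ ¬(¬¬p ∧ s)   — double negation
≡ s ∧ (¬¬p ∨ ¬¬s) ∧ ¬(¬¬p ∧ s)   — De Morgan
≡ s ∧ (p ∨ ¬¬s) ∧ ¬(¬¬p ∧ s)   — double negation
≡ s ∧ (p ∨ s) ∧ ¬(¬¬p ∧ s)   — double negation
≡ s ∧ (p ∨ s) ∧ (¬¬¬p ∨ ¬s)   — De Morgan
≡ s ∧ (p ∨ s) ∧ (¬p ∨ ¬s)   — double negation
≡ (s ∧ p ∧ ¬p) ∨ (s ∧ p ∧ ¬s) ∨ (s ∧ s ∧ ¬p) ∨ (s ∧ s ∧ ¬s)   — distribute ∧ over ∨
≡ s ∧ ¬p   — simplify

s ∧ ¬p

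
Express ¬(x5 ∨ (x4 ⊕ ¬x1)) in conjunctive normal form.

¬(x5 ∨ (x4 ⊕ ¬x1))
⇔ ¬(x5 ∨ ((x4 ∨ ¬x1) ∧ ¬(x4 ∧ ¬x1)))
⇔ ¬x5 ∧ ¬((x4 ∨ ¬x1) ∧ ¬(x4 ∧ ¬x1))
⇔ ¬x5 ∧ (¬(x4 ∨ ¬x1) ∨ ¬¬(x4 ∧ ¬x1))
⇔ ¬x5 ∧ ((¬x4 ∧ ¬¬x1) ∨ ¬¬(x4 ∧ ¬x1))
⇔ ¬x5 ∧ ((¬x4 ∧ x1) ∨ ¬¬(x4 ∧ ¬x1))
⇔ ¬x5 ∧ ((¬x4 ∧ x1) ∨ (x4 ∧ ¬x1))
⇔ ¬x5 ∧ (¬x4 ∨ x4) ∧ (¬x4 ∨ ¬x1) ∧ (x1 ∨ x4) ∧ (x1 ∨ ¬x1)
⇔ ¬x5 ∧ (¬x4 ∨ ¬x1) ∧ (x1 ∨ x4)

¬x5 ∧ (¬x4 ∨ ¬x1) ∧ (x1 ∨ x4)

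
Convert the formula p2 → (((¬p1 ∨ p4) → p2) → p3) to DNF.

¬p2 ∨ p3

p2 → (((¬p1 ∨ p4) → p2) → p3)
= ¬p2 ∨ (((¬p1 ∨ p4) → p2) → p3)   [eliminate →]
= ¬p2 ∨ ¬((¬p1 ∨ p4) → p2) ∨ p3   [eliminate →]
= ¬p2 ∨ ¬(¬(¬p1 ∨ p4) ∨ p2) ∨ p3   [eliminate →]
= ¬p2 ∨ (¬¬(¬p1 ∨ p4) ∧ ¬p2) ∨ p3   [De Morgan]
= ¬p2 ∨ ((¬p1 ∨ p4) ∧ ¬p2) ∨ p3   [double negation]
= ¬p2 ∨ (¬p1 ∧ ¬p2) ∨ (p4 ∧ ¬p2) ∨ p3   [distribute ∧ over ∨]
= ¬p2 ∨ p3   [simplify]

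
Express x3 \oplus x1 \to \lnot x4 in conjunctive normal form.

(\lnot x3 \lor x1 \lor \lnot x4) \land (\lnot x1 \lor x3 \lor \lnot x4)

x3 \oplus x1 \to \lnot x4
= \lnot (x3 \oplus x1) \lor \lnot x4   [eliminate \to]
= \lnot ((x3 \lor x1) \land \lnot (x3 \land x1)) \lor \lnot x4   [expand \oplus]
= \lnot (x3 \lor x1) \lor \lnot \lnot (x3 \land x1) \lor \lnot x4   [De Morgan]
= \lnot x3 \land \lnot x1 \lor \lnot \lnot (x3 \land x1) \lor \lnot x4   [De Morgan]
= \lnot x3 \land \lnot x1 \lor x3 \land x1 \lor \lnot x4   [double negation]
= (\lnot x3 \lor x3 \lor \lnot x4) \land (\lnot x3 \lor x1 \lor \lnot x4) \land (\lnot x1 \lor x3 \lor \lnot x4) \land (\lnot x1 \lor x1 \lor \lnot x4)   [distribute \lor over \land]
= (\lnot x3 \lor x1 \lor \lnot x4) \land (\lnot x1 \lor x3 \lor \lnot x4)   [simplify]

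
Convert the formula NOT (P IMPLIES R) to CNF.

P AND NOT R

NOT (P IMPLIES R)
≡ NOT (NOT P OR R)   [eliminate IMPLIES]
≡ NOT NOT P AND NOT R   [De Morgan]
≡ P AND NOT R   [double negation]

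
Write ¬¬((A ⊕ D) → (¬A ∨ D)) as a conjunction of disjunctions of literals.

¬A ∨ D

¬¬((A ⊕ D) → (¬A ∨ D))
≡ ¬¬(¬(A ⊕ D) ∨ ¬A ∨ D)   (eliminate →)
≡ ¬¬(¬((A ∨ D) ∧ ¬(A ∧ D)) ∨ ¬A ∨ D)   (expand ⊕)
≡ ¬((A ∨ D) ∧ ¬(A ∧ D)) ∨ ¬A ∨ D   (double negation)
≡ ¬(A ∨ D) ∨ ¬¬(A ∧ D) ∨ ¬A ∨ D   (De Morgan)
≡ (¬A ∧ ¬D) ∨ ¬¬(A ∧ D) ∨ ¬A ∨ D   (De Morgan)
≡ (¬A ∧ ¬D) ∨ (A ∧ D) ∨ ¬A ∨ D   (double negation)
≡ (¬A ∨ A ∨ ¬A ∨ D) ∧ (¬A ∨ D ∨ ¬A ∨ D) ∧ (¬D ∨ A ∨ ¬A ∨ D) ∧ (¬D ∨ D ∨ ¬A ∨ D)   (distribute ∨ over ∧)
≡ ¬A ∨ D   (simplify)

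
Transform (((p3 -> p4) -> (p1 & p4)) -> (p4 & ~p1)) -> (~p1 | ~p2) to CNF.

(((p3 -> p4) -> (p1 & p4)) -> (p4 & ~p1)) -> (~p1 | ~p2)
≡ ~(((p3 -> p4) -> (p1 & p4)) -> (p4 & ~p1)) | ~p1 | ~p2
≡ ~(~((p3 -> p4) -> (p1 & p4)) | (p4 & ~p1)) | ~p1 | ~p2
≡ ~(~(~(p3 -> p4) | (p1 & p4)) | (p4 & ~p1)) | ~p1 | ~p2
≡ ~(~(~(~p3 | p4) | (p1 & p4)) | (p4 & ~p1)) | ~p1 | ~p2
≡ (~~(~(~p3 | p4) | (p1 & p4)) & ~(p4 & ~p1)) | ~p1 | ~p2
≡ ((~(~p3 | p4) | (p1 & p4)) & ~(p4 & ~p1)) | ~p1 | ~p2
≡ (((~~p3 & ~p4) | (p1 & p4)) & ~(p4 & ~p1)) | ~p1 | ~p2
≡ (((p3 & ~p4) | (p1 & p4)) & ~(p4 & ~p1)) | ~p1 | ~p2
≡ (((p3 & ~p4) | (p1 & p4)) & (~p4 | ~~p1)) | ~p1 | ~p2
≡ (((p3 & ~p4) | (p1 & p4)) & (~p4 | p1)) | ~p1 | ~p2
≡ (p3 | p1 | ~p1 | ~p2) & (p3 | p4 | ~p1 | ~p2) & (~p4 | p1 | ~p1 | ~p2) & (~p4 | p4 | ~p1 | ~p2) & (~p4 | p1 | ~p1 | ~p2)
≡ p3 | p4 | ~p1 | ~p2

p3 | p4 | ~p1 | ~p2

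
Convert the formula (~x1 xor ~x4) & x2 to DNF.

(~x1 xor ~x4) & x2
≡ ((~x1 & ~~x4) | (~~x1 & ~x4)) & x2   — expand xor
≡ ((~x1 & x4) | (~~x1 & ~x4)) & x2   — double negation
≡ ((~x1 & x4) | (x1 & ~x4)) & x2   — double negation
≡ (~x1 & x4 & x2) | (x1 & ~x4 & x2)   — distribute & over |

(~x1 & x4 & x2) | (x1 & ~x4 & x2)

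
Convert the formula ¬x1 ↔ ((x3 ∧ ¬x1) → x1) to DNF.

¬x1 ↔ ((x3 ∧ ¬x1) → x1)
⇔ (¬x1 → ((x3 ∧ ¬x1) → x1)) ∧ (((x3 ∧ ¬x1) → x1) → ¬x1)   [eliminate ↔]
⇔ (¬¬x1 ∨ ((x3 ∧ ¬x1) → x1)) ∧ (((x3 ∧ ¬x1) → x1) → ¬x1)   [eliminate →]
⇔ (¬¬x1 ∨ ¬(x3 ∧ ¬x1) ∨ x1) ∧ (((x3 ∧ ¬x1) → x1) → ¬x1)   [eliminate →]
⇔ (¬¬x1 ∨ ¬(x3 ∧ ¬x1) ∨ x1) ∧ (¬((x3 ∧ ¬x1) → x1) ∨ ¬x1)   [eliminate →]
⇔ (¬¬x1 ∨ ¬(x3 ∧ ¬x1) ∨ x1) ∧ (¬(¬(x3 ∧ ¬x1) ∨ x1) ∨ ¬x1)   [eliminate →]
⇔ (x1 ∨ ¬(x3 ∧ ¬x1) ∨ x1) ∧ (¬(¬(x3 ∧ ¬x1) ∨ x1) ∨ ¬x1)   [double negation]
⇔ (x1 ∨ ¬x3 ∨ ¬¬x1 ∨ x1) ∧ (¬(¬(x3 ∧ ¬x1) ∨ x1) ∨ ¬x1)   [De Morgan]
⇔ (x1 ∨ ¬x3 ∨ x1 ∨ x1) ∧ (¬(¬(x3 ∧ ¬x1) ∨ x1) ∨ ¬x1)   [double negation]
⇔ (x1 ∨ ¬x3 ∨ x1 ∨ x1) ∧ ((¬¬(x3 ∧ ¬x1) ∧ ¬x1) ∨ ¬x1)   [De Morgan]
⇔ (x1 ∨ ¬x3 ∨ x1 ∨ x1) ∧ ((x3 ∧ ¬x1 ∧ ¬x1) ∨ ¬x1)   [double negation]
⇔ (x1 ∧ x3 ∧ ¬x1 ∧ ¬x1) ∨ (x1 ∧ ¬x1) ∨ (¬x3 ∧ x3 ∧ ¬x1 ∧ ¬x1) ∨ (¬x3 ∧ ¬x1) ∨ (x1 ∧ x3 ∧ ¬x1 ∧ ¬x1) ∨ (x1 ∧ ¬x1) ∨ (x1 ∧ x3 ∧ ¬x1 ∧ ¬x1) ∨ (x1 ∧ ¬x1)   [distribute ∧ over ∨]
⇔ ¬x3 ∧ ¬x1   [simplify]

¬x3 ∧ ¬x1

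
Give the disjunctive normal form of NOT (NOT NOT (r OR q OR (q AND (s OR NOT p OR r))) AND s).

(NOT r AND NOT q) OR NOT s

NOT (NOT NOT (r OR q OR (q AND (s OR NOT p OR r))) AND s)
= NOT NOT NOT (r OR q OR (q AND (s OR NOT p OR r))) OR NOT s   [De Morgan]
= NOT (r OR q OR (q AND (s OR NOT p OR r))) OR NOT s   [double negation]
= (NOT r AND NOT q AND NOT (q AND (s OR NOT p OR r))) OR NOT s   [De Morgan]
= (NOT r AND NOT q AND (NOT q OR NOT (s OR NOT p OR r))) OR NOT s   [De Morgan]
= (NOT r AND NOT q AND (NOT q OR (NOT s AND NOT NOT p AND NOT r))) OR NOT s   [De Morgan]
= (NOT r AND NOT q AND (NOT q OR (NOT s AND p AND NOT r))) OR NOT s   [double negation]
= (NOT r AND NOT q AND NOT q) OR (NOT r AND NOT q AND NOT s AND p AND NOT r) OR NOT s   [distribute AND over OR]
= (NOT r AND NOT q) OR NOT s   [simplify]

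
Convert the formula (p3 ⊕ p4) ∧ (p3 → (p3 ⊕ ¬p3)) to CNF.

(p3 ∨ p4) ∧ (¬p3 ∨ ¬p4)

(p3 ⊕ p4) ∧ (p3 → (p3 ⊕ ¬p3))
≡ (p3 ∨ p4) ∧ ¬(p3 ∧ p4) ∧ (p3 → (p3 ⊕ ¬p3))
≡ (p3 ∨ p4) ∧ ¬(p3 ∧ p4) ∧ (¬p3 ∨ (p3 ⊕ ¬p3))
≡ (p3 ∨ p4) ∧ ¬(p3 ∧ p4) ∧ (¬p3 ∨ ((p3 ∨ ¬p3) ∧ ¬(p3 ∧ ¬p3)))
≡ (p3 ∨ p4) ∧ (¬p3 ∨ ¬p4) ∧ (¬p3 ∨ ((p3 ∨ ¬p3) ∧ ¬(p3 ∧ ¬p3)))
≡ (p3 ∨ p4) ∧ (¬p3 ∨ ¬p4) ∧ (¬p3 ∨ ((p3 ∨ ¬p3) ∧ (¬p3 ∨ ¬¬p3)))
≡ (p3 ∨ p4) ∧ (¬p3 ∨ ¬p4) ∧ (¬p3 ∨ ((p3 ∨ ¬p3) ∧ (¬p3 ∨ p3)))
≡ (p3 ∨ p4) ∧ (¬p3 ∨ ¬p4) ∧ (¬p3 ∨ p3 ∨ ¬p3) ∧ (¬p3 ∨ ¬p3 ∨ p3)
≡ (p3 ∨ p4) ∧ (¬p3 ∨ ¬p4)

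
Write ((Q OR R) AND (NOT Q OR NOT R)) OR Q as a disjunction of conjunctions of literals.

((Q OR R) AND (NOT Q OR NOT R)) OR Q
≡ (Q AND NOT Q) OR (Q AND NOT R) OR (R AND NOT Q) OR (R AND NOT R) OR Q   [distribute AND over OR]
≡ (R AND NOT Q) OR Q   [simplify]

(R AND NOT Q) OR Q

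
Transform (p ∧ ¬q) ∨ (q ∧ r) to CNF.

(p ∨ q) ∧ (p ∨ r) ∧ (¬q ∨ r)

(p ∧ ¬q) ∨ (q ∧ r)
≡ (p ∨ q) ∧ (p ∨ r) ∧ (¬q ∨ q) ∧ (¬q ∨ r)   [distribute ∨ over ∧]
≡ (p ∨ q) ∧ (p ∨ r) ∧ (¬q ∨ r)   [simplify]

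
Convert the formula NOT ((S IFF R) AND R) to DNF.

NOT ((S IFF R) AND R)
= NOT ((S IMPLIES R) AND (R IMPLIES S) AND R)   (eliminate IFF)
= NOT ((NOT S OR R) AND (R IMPLIES S) AND R)   (eliminate IMPLIES)
= NOT ((NOT S OR R) AND (NOT R OR S) AND R)   (eliminate IMPLIES)
= NOT (NOT S OR R) OR NOT (NOT R OR S) OR NOT R   (De Morgan)
= (NOT NOT S AND NOT R) OR NOT (NOT R OR S) OR NOT R   (De Morgan)
= (S AND NOT R) OR NOT (NOT R OR S) OR NOT R   (double negation)
= (S AND NOT R) OR (NOT NOT R AND NOT S) OR NOT R   (De Morgan)
= (S AND NOT R) OR (R AND NOT S) OR NOT R   (double negation)
= (R AND NOT S) OR NOT R   (simplify)

(R AND NOT S) OR NOT R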